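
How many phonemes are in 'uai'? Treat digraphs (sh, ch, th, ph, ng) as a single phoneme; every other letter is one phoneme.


Parsing 'uai' greedily, digraphs first:
  'u' -> vowel phoneme (phonemes so far: 1)
  'a' -> vowel phoneme (phonemes so far: 2)
  'i' -> vowel phoneme (phonemes so far: 3)
Total phonemes: 3

3


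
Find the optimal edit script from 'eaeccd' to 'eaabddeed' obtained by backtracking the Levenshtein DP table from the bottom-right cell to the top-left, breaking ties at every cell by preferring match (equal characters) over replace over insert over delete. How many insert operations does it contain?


Edit distance = 6. Backtracking from cell (6, 9) with preference match > replace > insert > delete,
then listing the resulting alignment 'eaeccd' -> 'eaabddeed' left to right:
  Step 1: keep 'e'
  Step 2: insert 'a' [insertion #1]
  Step 3: keep 'a'
  Step 4: insert 'b' [insertion #2]
  Step 5: insert 'd' [insertion #3]
  Step 6: replace e->d
  Step 7: replace c->e
  Step 8: replace c->e
  Step 9: keep 'd'
Total insertions: 3

3


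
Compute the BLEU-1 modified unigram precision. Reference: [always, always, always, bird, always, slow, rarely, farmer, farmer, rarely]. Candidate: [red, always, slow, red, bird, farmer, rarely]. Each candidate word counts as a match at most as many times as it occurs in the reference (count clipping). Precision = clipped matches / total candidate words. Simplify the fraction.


Reference word counts: {'always': 4, 'bird': 1, 'farmer': 2, 'rarely': 2, 'slow': 1}
Checking each candidate word (with clipping):
  'red' -> not in reference -> no match (matches: 0)
  'always' -> in reference (ref count 4, used 1/4) -> match (matches: 1)
  'slow' -> in reference (ref count 1, used 1/1) -> match (matches: 2)
  'red' -> not in reference -> no match (matches: 2)
  'bird' -> in reference (ref count 1, used 1/1) -> match (matches: 3)
  'farmer' -> in reference (ref count 2, used 1/2) -> match (matches: 4)
  'rarely' -> in reference (ref count 2, used 1/2) -> match (matches: 5)
Clipped matches: 5, Candidate length: 7
Precision = 5/7

5/7


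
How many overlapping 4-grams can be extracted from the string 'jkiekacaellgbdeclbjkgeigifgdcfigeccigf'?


String 'jkiekacaellgbdeclbjkgeigifgdcfigeccigf' has length L = 38.
Number of overlapping n-grams = L - n + 1
Substituting: 38 - 4 + 1 = 35

35


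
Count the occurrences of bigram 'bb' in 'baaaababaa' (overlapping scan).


Scanning 'baaaababaa' for bigram 'bb':
  Position 0: 'ba' -> no
  Position 1: 'aa' -> no
  Position 2: 'aa' -> no
  Position 3: 'aa' -> no
  Position 4: 'ab' -> no
  Position 5: 'ba' -> no
  Position 6: 'ab' -> no
  Position 7: 'ba' -> no
  Position 8: 'aa' -> no
Total matches: 0

0


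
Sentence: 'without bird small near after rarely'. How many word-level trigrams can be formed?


Word trigrams from [6] words:
  Trigram 1: (without bird small)
  Trigram 2: (bird small near)
  Trigram 3: (small near after)
  Trigram 4: (near after rarely)
Total word trigrams: 6 - 2 = 4

4


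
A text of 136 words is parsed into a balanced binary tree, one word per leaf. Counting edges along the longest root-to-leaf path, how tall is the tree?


In a balanced binary tree with n leaves the deepest leaf is ceil(log2(n)) edges below the root.
log2(136) = 7.0875
ceil(7.0875) = 8
height (edges) = 8

8


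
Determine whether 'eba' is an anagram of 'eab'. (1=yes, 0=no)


Sort characters of 'eba': 'abe'
Sort characters of 'eab': 'abe'
Sorted forms match -> they ARE anagrams
Result: 1

1


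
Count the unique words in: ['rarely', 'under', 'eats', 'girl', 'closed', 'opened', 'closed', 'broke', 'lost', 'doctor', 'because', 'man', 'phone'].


Listing all tokens and tracking unique types:
  Token 1: 'rarely' -> NEW (unique so far: 1)
  Token 2: 'under' -> NEW (unique so far: 2)
  Token 3: 'eats' -> NEW (unique so far: 3)
  Token 4: 'girl' -> NEW (unique so far: 4)
  Token 5: 'closed' -> NEW (unique so far: 5)
  Token 6: 'opened' -> NEW (unique so far: 6)
  Token 7: 'closed' -> duplicate (unique so far: 6)
  Token 8: 'broke' -> NEW (unique so far: 7)
  Token 9: 'lost' -> NEW (unique so far: 8)
  Token 10: 'doctor' -> NEW (unique so far: 9)
  Token 11: 'because' -> NEW (unique so far: 10)
  Token 12: 'man' -> NEW (unique so far: 11)
  Token 13: 'phone' -> NEW (unique so far: 12)
Unique types: ('because', 'broke', 'closed', 'doctor', 'eats', 'girl', 'lost', 'man', 'opened', 'phone', 'rarely', 'under')
Vocabulary size: 12

12


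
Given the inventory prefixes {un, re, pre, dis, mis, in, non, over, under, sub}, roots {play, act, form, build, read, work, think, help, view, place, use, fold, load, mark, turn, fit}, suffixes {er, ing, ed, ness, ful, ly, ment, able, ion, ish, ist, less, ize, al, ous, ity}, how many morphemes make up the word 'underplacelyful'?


Segmenting 'underplacelyful' against the inventory:
  'under' -> prefix (morpheme 1)
  'place' -> root (morpheme 2)
  'ly' -> suffix (morpheme 3)
  'ful' -> suffix (morpheme 4)
Total morphemes: 4

4


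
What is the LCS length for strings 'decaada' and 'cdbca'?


DP table for LCS of 'decaada' and 'cdbca':
       c  d  b  c  a
    0  0  0  0  0  0
  d 0  0  1  1  1  1
  e 0  0  1  1  1  1
  c 0  1  1  1  2  2
  a 0  1  1  1  2  3
  a 0  1  1  1  2  3
  d 0  1  2  2  2  3
  a 0  1  2  2  2  3
LCS: 'dca'
LCS length = 3

3


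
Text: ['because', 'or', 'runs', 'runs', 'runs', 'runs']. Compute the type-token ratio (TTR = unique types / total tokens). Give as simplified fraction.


Tokens: 6
Unique types: ('because', 'or', 'runs') = 3
TTR = 3/6
Simplify: divide both by 3 -> 1/2
TTR = 1/2

1/2


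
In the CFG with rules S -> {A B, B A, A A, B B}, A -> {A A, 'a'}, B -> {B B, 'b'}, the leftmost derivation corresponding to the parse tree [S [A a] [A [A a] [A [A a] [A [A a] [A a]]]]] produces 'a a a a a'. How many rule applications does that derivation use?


Every bracketed nonterminal node [X ...] in the tree is produced by exactly one rule application.
Reading the tree off as a leftmost derivation:
  Step 1: S  =>  A A   (applied S -> A A)
  Step 2: A A  =>  a A   (applied A -> a)
  Step 3: a A  =>  a A A   (applied A -> A A)
  Step 4: a A A  =>  a a A   (applied A -> a)
  Step 5: a a A  =>  a a A A   (applied A -> A A)
  Step 6: a a A A  =>  a a a A   (applied A -> a)
  Step 7: a a a A  =>  a a a A A   (applied A -> A A)
  Step 8: a a a A A  =>  a a a a A   (applied A -> a)
  Step 9: a a a a A  =>  a a a a a   (applied A -> a)
Final yield: a a a a a
Total rewrite steps: 9

9


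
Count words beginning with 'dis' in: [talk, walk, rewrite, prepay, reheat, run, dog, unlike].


Checking each word for prefix 'dis':
  'talk' -> no (count: 0)
  'walk' -> no (count: 0)
  'rewrite' -> no (count: 0)
  'prepay' -> no (count: 0)
  'reheat' -> no (count: 0)
  'run' -> no (count: 0)
  'dog' -> no (count: 0)
  'unlike' -> no (count: 0)
Total with prefix 'dis': 0

0


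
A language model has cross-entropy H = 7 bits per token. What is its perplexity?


Perplexity formula: PP = 2^H
H = 7
PP = 2^7
Steps: 2^1 = 2, 2^2 = 4, 2^3 = 8, 2^4 = 16, 2^5 = 32, 2^6 = 64, 2^7 = 128
PP = 128

128


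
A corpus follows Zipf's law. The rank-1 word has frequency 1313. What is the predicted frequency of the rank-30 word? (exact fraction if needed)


Zipf's law: freq(rank) = f1 / rank
f1 = 1313, rank = 30
freq = 1313 / 30
GCD(1313, 30) = 1
Simplified: 1313/30

1313/30


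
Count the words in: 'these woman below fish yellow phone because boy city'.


Counting words by splitting on spaces:
  Word 1: 'these'
  Word 2: 'woman'
  Word 3: 'below'
  Word 4: 'fish'
  Word 5: 'yellow'
  Word 6: 'phone'
  Word 7: 'because'
  Word 8: 'boy'
  Word 9: 'city'
Total words: 9

9


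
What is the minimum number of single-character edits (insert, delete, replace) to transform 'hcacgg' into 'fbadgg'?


Building DP table for s1='hcacgg' (len 6) and s2='fbadgg' (len 6):
       f  b  a  d  g  g
    0  1  2  3  4  5  6
  h 1  1  2  3  4  5  6
  c 2  2  2  3  4  5  6
  a 3  3  3  2  3  4  5
  c 4  4  4  3  3  4  5
  g 5  5  5  4  4  3  4
  g 6  6  6  5  5  4  3
Edit distance = dp[6][6] = 3

3


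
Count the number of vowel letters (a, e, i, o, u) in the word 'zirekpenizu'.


Scanning each character of 'zirekpenizu':
  Position 1: 'z' -> consonant (running count: 0)
  Position 2: 'i' -> vowel (running count: 1)
  Position 3: 'r' -> consonant (running count: 1)
  Position 4: 'e' -> vowel (running count: 2)
  Position 5: 'k' -> consonant (running count: 2)
  Position 6: 'p' -> consonant (running count: 2)
  Position 7: 'e' -> vowel (running count: 3)
  Position 8: 'n' -> consonant (running count: 3)
  Position 9: 'i' -> vowel (running count: 4)
  Position 10: 'z' -> consonant (running count: 4)
  Position 11: 'u' -> vowel (running count: 5)
Total vowels: 5

5


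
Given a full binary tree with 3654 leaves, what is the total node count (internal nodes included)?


Leaf nodes (terminals): 3654
Internal nodes = n - 1 = 3654 - 1 = 3653
Total = leaves + internal = 3654 + 3653 = 7307

7307


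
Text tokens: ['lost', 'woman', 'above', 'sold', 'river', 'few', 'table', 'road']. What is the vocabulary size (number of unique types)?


Listing all tokens and tracking unique types:
  Token 1: 'lost' -> NEW (unique so far: 1)
  Token 2: 'woman' -> NEW (unique so far: 2)
  Token 3: 'above' -> NEW (unique so far: 3)
  Token 4: 'sold' -> NEW (unique so far: 4)
  Token 5: 'river' -> NEW (unique so far: 5)
  Token 6: 'few' -> NEW (unique so far: 6)
  Token 7: 'table' -> NEW (unique so far: 7)
  Token 8: 'road' -> NEW (unique so far: 8)
Unique types: ('above', 'few', 'lost', 'river', 'road', 'sold', 'table', 'woman')
Vocabulary size: 8

8


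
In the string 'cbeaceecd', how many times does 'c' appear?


Scanning 'cbeaceecd' for 'c':
  Position 0: 'c' -> MATCH (count: 1)
  Position 4: 'c' -> MATCH (count: 2)
  Position 7: 'c' -> MATCH (count: 3)
Total occurrences of 'c': 3

3


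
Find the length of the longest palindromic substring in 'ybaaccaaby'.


Scanning 'ybaaccaaby' for palindromic substrings.
Substring at positions 0-9: 'ybaaccaaby'.
Check: reverse('ybaaccaaby') = 'ybaaccaaby' -> palindrome confirmed.
No longer palindromic substring exists; longest length = 10

10


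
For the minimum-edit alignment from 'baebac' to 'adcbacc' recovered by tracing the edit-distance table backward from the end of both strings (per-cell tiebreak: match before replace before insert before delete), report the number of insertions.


Edit distance = 4. Backtracking from cell (6, 7) with preference match > replace > insert > delete,
then listing the resulting alignment 'baebac' -> 'adcbacc' left to right:
  Step 1: replace b->a
  Step 2: replace a->d
  Step 3: replace e->c
  Step 4: keep 'b'
  Step 5: keep 'a'
  Step 6: insert 'c' [insertion #1]
  Step 7: keep 'c'
Total insertions: 1

1


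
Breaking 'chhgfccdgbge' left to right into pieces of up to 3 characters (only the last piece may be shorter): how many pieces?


'chhgfccdgbge' has 12 characters.
Chunking with max size 3:
  Chunk 1: 'chh' (positions 0-2)
  Chunk 2: 'gfc' (positions 3-5)
  Chunk 3: 'cdg' (positions 6-8)
  Chunk 4: 'bge' (positions 9-11)
Total chunks: ceil(12 / 3) = 4

4


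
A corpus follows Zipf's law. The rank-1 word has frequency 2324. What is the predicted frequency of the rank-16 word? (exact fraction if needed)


Zipf's law: freq(rank) = f1 / rank
f1 = 2324, rank = 16
freq = 2324 / 16
GCD(2324, 16) = 4
Simplified: 581/4

581/4


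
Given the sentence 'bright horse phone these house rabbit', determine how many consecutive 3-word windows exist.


Word trigrams from [6] words:
  Trigram 1: (bright horse phone)
  Trigram 2: (horse phone these)
  Trigram 3: (phone these house)
  Trigram 4: (these house rabbit)
Total word trigrams: 6 - 2 = 4

4


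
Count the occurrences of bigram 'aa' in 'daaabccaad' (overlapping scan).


Scanning 'daaabccaad' for bigram 'aa':
  Position 0: 'da' -> no
  Position 1: 'aa' -> MATCH
  Position 2: 'aa' -> MATCH
  Position 3: 'ab' -> no
  Position 4: 'bc' -> no
  Position 5: 'cc' -> no
  Position 6: 'ca' -> no
  Position 7: 'aa' -> MATCH
  Position 8: 'ad' -> no
Total matches: 3

3


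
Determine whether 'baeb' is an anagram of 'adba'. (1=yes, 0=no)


Sort characters of 'baeb': 'abbe'
Sort characters of 'adba': 'aabd'
Sorted forms differ -> they are NOT anagrams
Result: 0

0


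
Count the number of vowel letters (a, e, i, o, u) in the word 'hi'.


Scanning each character of 'hi':
  Position 1: 'h' -> consonant (running count: 0)
  Position 2: 'i' -> vowel (running count: 1)
Total vowels: 1

1


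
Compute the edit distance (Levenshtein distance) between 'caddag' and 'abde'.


Building DP table for s1='caddag' (len 6) and s2='abde' (len 4):
       a  b  d  e
    0  1  2  3  4
  c 1  1  2  3  4
  a 2  1  2  3  4
  d 3  2  2  2  3
  d 4  3  3  2  3
  a 5  4  4  3  3
  g 6  5  5  4  4
Edit distance = dp[6][4] = 4

4


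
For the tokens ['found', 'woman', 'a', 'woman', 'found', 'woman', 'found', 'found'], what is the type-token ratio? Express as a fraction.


Tokens: 8
Unique types: ('a', 'found', 'woman') = 3
TTR = 3/8
Already in lowest terms.

3/8


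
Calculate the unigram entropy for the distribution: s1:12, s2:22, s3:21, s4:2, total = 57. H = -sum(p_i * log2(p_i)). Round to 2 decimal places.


Computing entropy H = -sum(p_i * log2(p_i)):
  s1: p = 12/57 = 0.2105, -p*log2(p) = 0.4732
  s2: p = 22/57 = 0.3860, -p*log2(p) = 0.5301
  s3: p = 21/57 = 0.3684, -p*log2(p) = 0.5307
  s4: p = 2/57 = 0.0351, -p*log2(p) = 0.1696
H = sum of terms = 1.7036
Rounded to 2 decimals: 1.70

1.70


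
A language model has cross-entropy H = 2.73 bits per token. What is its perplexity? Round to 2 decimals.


Perplexity formula: PP = 2^H
H = 2.73
PP = 2^2.73
Decompose: 2^2.73 = 2^2 * 2^0.73
2^2 = 4, 2^0.73 ~ 1.6586391
PP ~ 4 * 1.6586391 = 6.6345564
Rounded to 2 decimals: 6.63

6.63


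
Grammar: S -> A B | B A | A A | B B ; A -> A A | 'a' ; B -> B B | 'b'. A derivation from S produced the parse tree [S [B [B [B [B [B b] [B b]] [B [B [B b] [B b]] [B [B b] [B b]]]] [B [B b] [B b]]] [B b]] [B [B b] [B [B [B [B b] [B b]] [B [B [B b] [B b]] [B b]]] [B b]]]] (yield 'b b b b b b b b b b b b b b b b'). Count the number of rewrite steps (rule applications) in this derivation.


Every bracketed nonterminal node [X ...] in the tree is produced by exactly one rule application.
Reading the tree off as a leftmost derivation:
  Step 1: S  =>  B B   (applied S -> B B)
  Step 2: B B  =>  B B B   (applied B -> B B)
  Step 3: B B B  =>  B B B B   (applied B -> B B)
  Step 4: B B B B  =>  B B B B B   (applied B -> B B)
  Step 5: B B B B B  =>  B B B B B B   (applied B -> B B)
  Step 6: B B B B B B  =>  b B B B B B   (applied B -> b)
  Step 7: b B B B B B  =>  b b B B B B   (applied B -> b)
  Step 8: b b B B B B  =>  b b B B B B B   (applied B -> B B)
  Step 9: b b B B B B B  =>  b b B B B B B B   (applied B -> B B)
  Step 10: b b B B B B B B  =>  b b b B B B B B   (applied B -> b)
  Step 11: b b b B B B B B  =>  b b b b B B B B   (applied B -> b)
  Step 12: b b b b B B B B  =>  b b b b B B B B B   (applied B -> B B)
  Step 13: b b b b B B B B B  =>  b b b b b B B B B   (applied B -> b)
  Step 14: b b b b b B B B B  =>  b b b b b b B B B   (applied B -> b)
  Step 15: b b b b b b B B B  =>  b b b b b b B B B B   (applied B -> B B)
  Step 16: b b b b b b B B B B  =>  b b b b b b b B B B   (applied B -> b)
  Step 17: b b b b b b b B B B  =>  b b b b b b b b B B   (applied B -> b)
  Step 18: b b b b b b b b B B  =>  b b b b b b b b b B   (applied B -> b)
  Step 19: b b b b b b b b b B  =>  b b b b b b b b b B B   (applied B -> B B)
  Step 20: b b b b b b b b b B B  =>  b b b b b b b b b b B   (applied B -> b)
  Step 21: b b b b b b b b b b B  =>  b b b b b b b b b b B B   (applied B -> B B)
  Step 22: b b b b b b b b b b B B  =>  b b b b b b b b b b B B B   (applied B -> B B)
  Step 23: b b b b b b b b b b B B B  =>  b b b b b b b b b b B B B B   (applied B -> B B)
  Step 24: b b b b b b b b b b B B B B  =>  b b b b b b b b b b b B B B   (applied B -> b)
  Step 25: b b b b b b b b b b b B B B  =>  b b b b b b b b b b b b B B   (applied B -> b)
  Step 26: b b b b b b b b b b b b B B  =>  b b b b b b b b b b b b B B B   (applied B -> B B)
  Step 27: b b b b b b b b b b b b B B B  =>  b b b b b b b b b b b b B B B B   (applied B -> B B)
  Step 28: b b b b b b b b b b b b B B B B  =>  b b b b b b b b b b b b b B B B   (applied B -> b)
  Step 29: b b b b b b b b b b b b b B B B  =>  b b b b b b b b b b b b b b B B   (applied B -> b)
  Step 30: b b b b b b b b b b b b b b B B  =>  b b b b b b b b b b b b b b b B   (applied B -> b)
  Step 31: b b b b b b b b b b b b b b b B  =>  b b b b b b b b b b b b b b b b   (applied B -> b)
Final yield: b b b b b b b b b b b b b b b b
Total rewrite steps: 31

31


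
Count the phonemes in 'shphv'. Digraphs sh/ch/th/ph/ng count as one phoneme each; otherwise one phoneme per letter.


Parsing 'shphv' greedily, digraphs first:
  'sh' -> digraph (1 consonant phoneme) (phonemes so far: 1)
  'ph' -> digraph (1 consonant phoneme) (phonemes so far: 2)
  'v' -> consonant phoneme (phonemes so far: 3)
Total phonemes: 3

3


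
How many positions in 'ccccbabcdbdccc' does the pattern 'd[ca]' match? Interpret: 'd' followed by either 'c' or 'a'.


Pattern: d[ca] means 'd' followed by either 'c' or 'a'.
Scanning 'ccccbabcdbdccc' position-by-position:
  Pos 0: window 'cc' -> no
  Pos 1: window 'cc' -> no
  Pos 2: window 'cc' -> no
  Pos 3: window 'cb' -> no
  Pos 4: window 'ba' -> no
  Pos 5: window 'ab' -> no
  Pos 6: window 'bc' -> no
  Pos 7: window 'cd' -> no
  Pos 8: window 'db' -> no
  Pos 9: window 'bd' -> no
  Pos 10: window 'dc' -> MATCH
  Pos 11: window 'cc' -> no
  Pos 12: window 'cc' -> no
  Pos 13: window 'c' -> no
Total matches: 1

1


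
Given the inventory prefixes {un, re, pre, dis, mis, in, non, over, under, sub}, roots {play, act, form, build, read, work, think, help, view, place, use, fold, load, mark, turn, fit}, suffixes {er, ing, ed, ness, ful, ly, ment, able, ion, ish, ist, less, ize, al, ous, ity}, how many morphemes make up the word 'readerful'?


Segmenting 'readerful' against the inventory:
  'read' -> root (morpheme 1)
  'er' -> suffix (morpheme 2)
  'ful' -> suffix (morpheme 3)
Total morphemes: 3

3


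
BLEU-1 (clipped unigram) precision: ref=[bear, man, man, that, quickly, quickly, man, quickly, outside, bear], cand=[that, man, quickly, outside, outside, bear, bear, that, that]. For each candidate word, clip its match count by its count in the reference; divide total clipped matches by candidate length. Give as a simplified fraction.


Reference word counts: {'bear': 2, 'man': 3, 'outside': 1, 'quickly': 3, 'that': 1}
Checking each candidate word (with clipping):
  'that' -> in reference (ref count 1, used 1/1) -> match (matches: 1)
  'man' -> in reference (ref count 3, used 1/3) -> match (matches: 2)
  'quickly' -> in reference (ref count 3, used 1/3) -> match (matches: 3)
  'outside' -> in reference (ref count 1, used 1/1) -> match (matches: 4)
  'outside' -> ref count 1 already used up (1/1) -> clipped, no match (matches: 4)
  'bear' -> in reference (ref count 2, used 1/2) -> match (matches: 5)
  'bear' -> in reference (ref count 2, used 2/2) -> match (matches: 6)
  'that' -> ref count 1 already used up (1/1) -> clipped, no match (matches: 6)
  'that' -> ref count 1 already used up (1/1) -> clipped, no match (matches: 6)
Clipped matches: 6, Candidate length: 9
Precision = 6/9 = 2/3

2/3


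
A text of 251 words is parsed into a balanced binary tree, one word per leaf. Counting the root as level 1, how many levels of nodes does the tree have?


In a balanced binary tree with n leaves the deepest leaf is ceil(log2(n)) edges below the root,
so counting node levels inclusive of root and leaves gives ceil(log2(n)) + 1 levels.
log2(251) = 7.9715
ceil(7.9715) = 8
levels = 8 + 1 = 9

9


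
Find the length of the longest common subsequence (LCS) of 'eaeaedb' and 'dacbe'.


DP table for LCS of 'eaeaedb' and 'dacbe':
       d  a  c  b  e
    0  0  0  0  0  0
  e 0  0  0  0  0  1
  a 0  0  1  1  1  1
  e 0  0  1  1  1  2
  a 0  0  1  1  1  2
  e 0  0  1  1  1  2
  d 0  1  1  1  1  2
  b 0  1  1  1  2  2
LCS: 'ae'
LCS length = 2

2


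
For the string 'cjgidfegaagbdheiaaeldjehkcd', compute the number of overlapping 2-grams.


String 'cjgidfegaagbdheiaaeldjehkcd' has length L = 27.
Number of overlapping n-grams = L - n + 1
Substituting: 27 - 2 + 1 = 26

26


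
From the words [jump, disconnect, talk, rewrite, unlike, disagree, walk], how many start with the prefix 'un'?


Checking each word for prefix 'un':
  'jump' -> no (count: 0)
  'disconnect' -> no (count: 0)
  'talk' -> no (count: 0)
  'rewrite' -> no (count: 0)
  'unlike' -> YES, starts with 'un' (count: 1)
  'disagree' -> no (count: 1)
  'walk' -> no (count: 1)
Total with prefix 'un': 1

1


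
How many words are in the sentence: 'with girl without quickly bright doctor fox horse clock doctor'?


Counting words by splitting on spaces:
  Word 1: 'with'
  Word 2: 'girl'
  Word 3: 'without'
  Word 4: 'quickly'
  Word 5: 'bright'
  Word 6: 'doctor'
  Word 7: 'fox'
  Word 8: 'horse'
  Word 9: 'clock'
  Word 10: 'doctor'
Total words: 10

10


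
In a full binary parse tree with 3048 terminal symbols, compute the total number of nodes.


Leaf nodes (terminals): 3048
Internal nodes = n - 1 = 3048 - 1 = 3047
Total = leaves + internal = 3048 + 3047 = 6095

6095


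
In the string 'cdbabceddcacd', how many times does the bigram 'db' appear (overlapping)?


Scanning 'cdbabceddcacd' for bigram 'db':
  Position 0: 'cd' -> no
  Position 1: 'db' -> MATCH
  Position 2: 'ba' -> no
  Position 3: 'ab' -> no
  Position 4: 'bc' -> no
  Position 5: 'ce' -> no
  Position 6: 'ed' -> no
  Position 7: 'dd' -> no
  Position 8: 'dc' -> no
  Position 9: 'ca' -> no
  Position 10: 'ac' -> no
  Position 11: 'cd' -> no
Total matches: 1

1


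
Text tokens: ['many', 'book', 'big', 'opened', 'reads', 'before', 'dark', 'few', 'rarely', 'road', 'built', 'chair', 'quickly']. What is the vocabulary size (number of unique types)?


Listing all tokens and tracking unique types:
  Token 1: 'many' -> NEW (unique so far: 1)
  Token 2: 'book' -> NEW (unique so far: 2)
  Token 3: 'big' -> NEW (unique so far: 3)
  Token 4: 'opened' -> NEW (unique so far: 4)
  Token 5: 'reads' -> NEW (unique so far: 5)
  Token 6: 'before' -> NEW (unique so far: 6)
  Token 7: 'dark' -> NEW (unique so far: 7)
  Token 8: 'few' -> NEW (unique so far: 8)
  Token 9: 'rarely' -> NEW (unique so far: 9)
  Token 10: 'road' -> NEW (unique so far: 10)
  Token 11: 'built' -> NEW (unique so far: 11)
  Token 12: 'chair' -> NEW (unique so far: 12)
  Token 13: 'quickly' -> NEW (unique so far: 13)
Unique types: ('before', 'big', 'book', 'built', 'chair', 'dark', 'few', 'many', 'opened', 'quickly', 'rarely', 'reads', 'road')
Vocabulary size: 13

13


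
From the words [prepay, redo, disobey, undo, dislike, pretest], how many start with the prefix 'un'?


Checking each word for prefix 'un':
  'prepay' -> no (count: 0)
  'redo' -> no (count: 0)
  'disobey' -> no (count: 0)
  'undo' -> YES, starts with 'un' (count: 1)
  'dislike' -> no (count: 1)
  'pretest' -> no (count: 1)
Total with prefix 'un': 1

1


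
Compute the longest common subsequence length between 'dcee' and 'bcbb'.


DP table for LCS of 'dcee' and 'bcbb':
       b  c  b  b
    0  0  0  0  0
  d 0  0  0  0  0
  c 0  0  1  1  1
  e 0  0  1  1  1
  e 0  0  1  1  1
LCS: 'c'
LCS length = 1

1


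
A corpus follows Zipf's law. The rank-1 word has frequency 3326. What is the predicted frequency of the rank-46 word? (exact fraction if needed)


Zipf's law: freq(rank) = f1 / rank
f1 = 3326, rank = 46
freq = 3326 / 46
GCD(3326, 46) = 2
Simplified: 1663/23

1663/23


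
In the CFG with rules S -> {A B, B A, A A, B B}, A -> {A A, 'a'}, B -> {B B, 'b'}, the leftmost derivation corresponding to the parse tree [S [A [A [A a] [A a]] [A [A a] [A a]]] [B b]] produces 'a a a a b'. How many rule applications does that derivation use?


Every bracketed nonterminal node [X ...] in the tree is produced by exactly one rule application.
Reading the tree off as a leftmost derivation:
  Step 1: S  =>  A B   (applied S -> A B)
  Step 2: A B  =>  A A B   (applied A -> A A)
  Step 3: A A B  =>  A A A B   (applied A -> A A)
  Step 4: A A A B  =>  a A A B   (applied A -> a)
  Step 5: a A A B  =>  a a A B   (applied A -> a)
  Step 6: a a A B  =>  a a A A B   (applied A -> A A)
  Step 7: a a A A B  =>  a a a A B   (applied A -> a)
  Step 8: a a a A B  =>  a a a a B   (applied A -> a)
  Step 9: a a a a B  =>  a a a a b   (applied B -> b)
Final yield: a a a a b
Total rewrite steps: 9

9


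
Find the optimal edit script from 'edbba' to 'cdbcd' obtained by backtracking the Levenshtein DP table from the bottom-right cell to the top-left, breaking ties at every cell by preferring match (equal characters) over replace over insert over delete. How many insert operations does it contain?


Edit distance = 3. Backtracking from cell (5, 5) with preference match > replace > insert > delete,
then listing the resulting alignment 'edbba' -> 'cdbcd' left to right:
  Step 1: replace e->c
  Step 2: keep 'd'
  Step 3: keep 'b'
  Step 4: replace b->c
  Step 5: replace a->d
Total insertions: 0

0


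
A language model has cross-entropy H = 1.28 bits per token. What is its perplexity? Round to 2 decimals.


Perplexity formula: PP = 2^H
H = 1.28
PP = 2^1.28
Decompose: 2^1.28 = 2^1 * 2^0.28
2^1 = 2, 2^0.28 ~ 1.2141949
PP ~ 2 * 1.2141949 = 2.4283898
Rounded to 2 decimals: 2.43

2.43


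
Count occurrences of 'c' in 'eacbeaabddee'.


Scanning 'eacbeaabddee' for 'c':
  Position 2: 'c' -> MATCH (count: 1)
Total occurrences of 'c': 1

1


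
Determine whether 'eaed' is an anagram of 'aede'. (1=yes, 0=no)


Sort characters of 'eaed': 'adee'
Sort characters of 'aede': 'adee'
Sorted forms match -> they ARE anagrams
Result: 1

1


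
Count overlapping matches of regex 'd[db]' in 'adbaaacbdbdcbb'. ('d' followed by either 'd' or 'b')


Pattern: d[db] means 'd' followed by either 'd' or 'b'.
Scanning 'adbaaacbdbdcbb' position-by-position:
  Pos 0: window 'ad' -> no
  Pos 1: window 'db' -> MATCH
  Pos 2: window 'ba' -> no
  Pos 3: window 'aa' -> no
  Pos 4: window 'aa' -> no
  Pos 5: window 'ac' -> no
  Pos 6: window 'cb' -> no
  Pos 7: window 'bd' -> no
  Pos 8: window 'db' -> MATCH
  Pos 9: window 'bd' -> no
  Pos 10: window 'dc' -> no
  Pos 11: window 'cb' -> no
  Pos 12: window 'bb' -> no
  Pos 13: window 'b' -> no
Total matches: 2

2


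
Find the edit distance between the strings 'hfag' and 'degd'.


Building DP table for s1='hfag' (len 4) and s2='degd' (len 4):
       d  e  g  d
    0  1  2  3  4
  h 1  1  2  3  4
  f 2  2  2  3  4
  a 3  3  3  3  4
  g 4  4  4  3  4
Edit distance = dp[4][4] = 4

4


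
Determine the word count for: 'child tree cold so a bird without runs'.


Counting words by splitting on spaces:
  Word 1: 'child'
  Word 2: 'tree'
  Word 3: 'cold'
  Word 4: 'so'
  Word 5: 'a'
  Word 6: 'bird'
  Word 7: 'without'
  Word 8: 'runs'
Total words: 8

8


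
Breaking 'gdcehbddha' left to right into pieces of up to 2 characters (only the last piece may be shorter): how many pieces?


'gdcehbddha' has 10 characters.
Chunking with max size 2:
  Chunk 1: 'gd' (positions 0-1)
  Chunk 2: 'ce' (positions 2-3)
  Chunk 3: 'hb' (positions 4-5)
  Chunk 4: 'dd' (positions 6-7)
  Chunk 5: 'ha' (positions 8-9)
Total chunks: ceil(10 / 2) = 5

5


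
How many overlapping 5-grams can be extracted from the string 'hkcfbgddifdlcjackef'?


String 'hkcfbgddifdlcjackef' has length L = 19.
Number of overlapping n-grams = L - n + 1
Substituting: 19 - 5 + 1 = 15

15


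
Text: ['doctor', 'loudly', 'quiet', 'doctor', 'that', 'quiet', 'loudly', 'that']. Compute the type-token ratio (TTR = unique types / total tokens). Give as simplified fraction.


Tokens: 8
Unique types: ('doctor', 'loudly', 'quiet', 'that') = 4
TTR = 4/8
Simplify: divide both by 4 -> 1/2
TTR = 1/2

1/2


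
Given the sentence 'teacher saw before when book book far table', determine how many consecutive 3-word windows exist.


Word trigrams from [8] words:
  Trigram 1: (teacher saw before)
  Trigram 2: (saw before when)
  Trigram 3: (before when book)
  Trigram 4: (when book book)
  Trigram 5: (book book far)
  Trigram 6: (book far table)
Total word trigrams: 8 - 2 = 6

6


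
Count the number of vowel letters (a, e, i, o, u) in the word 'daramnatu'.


Scanning each character of 'daramnatu':
  Position 1: 'd' -> consonant (running count: 0)
  Position 2: 'a' -> vowel (running count: 1)
  Position 3: 'r' -> consonant (running count: 1)
  Position 4: 'a' -> vowel (running count: 2)
  Position 5: 'm' -> consonant (running count: 2)
  Position 6: 'n' -> consonant (running count: 2)
  Position 7: 'a' -> vowel (running count: 3)
  Position 8: 't' -> consonant (running count: 3)
  Position 9: 'u' -> vowel (running count: 4)
Total vowels: 4

4


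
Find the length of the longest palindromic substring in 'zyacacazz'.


Scanning 'zyacacazz' for palindromic substrings.
Substring at positions 2-6: 'acaca'.
Check: reverse('acaca') = 'acaca' -> palindrome confirmed.
Neighbouring characters ('y' / 'z') break symmetry, so it cannot extend further.
No longer palindromic substring exists; longest length = 5

5


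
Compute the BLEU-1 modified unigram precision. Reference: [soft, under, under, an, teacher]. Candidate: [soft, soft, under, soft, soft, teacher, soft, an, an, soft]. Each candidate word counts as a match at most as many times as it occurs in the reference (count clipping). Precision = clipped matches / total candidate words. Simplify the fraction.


Reference word counts: {'an': 1, 'soft': 1, 'teacher': 1, 'under': 2}
Checking each candidate word (with clipping):
  'soft' -> in reference (ref count 1, used 1/1) -> match (matches: 1)
  'soft' -> ref count 1 already used up (1/1) -> clipped, no match (matches: 1)
  'under' -> in reference (ref count 2, used 1/2) -> match (matches: 2)
  'soft' -> ref count 1 already used up (1/1) -> clipped, no match (matches: 2)
  'soft' -> ref count 1 already used up (1/1) -> clipped, no match (matches: 2)
  'teacher' -> in reference (ref count 1, used 1/1) -> match (matches: 3)
  'soft' -> ref count 1 already used up (1/1) -> clipped, no match (matches: 3)
  'an' -> in reference (ref count 1, used 1/1) -> match (matches: 4)
  'an' -> ref count 1 already used up (1/1) -> clipped, no match (matches: 4)
  'soft' -> ref count 1 already used up (1/1) -> clipped, no match (matches: 4)
Clipped matches: 4, Candidate length: 10
Precision = 4/10 = 2/5

2/5


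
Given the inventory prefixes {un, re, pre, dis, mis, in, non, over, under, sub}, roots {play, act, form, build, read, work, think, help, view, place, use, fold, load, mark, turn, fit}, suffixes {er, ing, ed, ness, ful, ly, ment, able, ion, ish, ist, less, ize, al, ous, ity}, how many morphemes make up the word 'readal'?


Segmenting 'readal' against the inventory:
  'read' -> root (morpheme 1)
  'al' -> suffix (morpheme 2)
Total morphemes: 2

2


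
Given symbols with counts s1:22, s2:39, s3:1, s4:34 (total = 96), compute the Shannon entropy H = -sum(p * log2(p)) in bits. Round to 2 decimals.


Computing entropy H = -sum(p_i * log2(p_i)):
  s1: p = 22/96 = 0.2292, -p*log2(p) = 0.4871
  s2: p = 39/96 = 0.4062, -p*log2(p) = 0.5279
  s3: p = 1/96 = 0.0104, -p*log2(p) = 0.0686
  s4: p = 34/96 = 0.3542, -p*log2(p) = 0.5304
H = sum of terms = 1.6140
Rounded to 2 decimals: 1.61

1.61


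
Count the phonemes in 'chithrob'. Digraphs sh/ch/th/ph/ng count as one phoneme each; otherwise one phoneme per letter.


Parsing 'chithrob' greedily, digraphs first:
  'ch' -> digraph (1 consonant phoneme) (phonemes so far: 1)
  'i' -> vowel phoneme (phonemes so far: 2)
  'th' -> digraph (1 consonant phoneme) (phonemes so far: 3)
  'r' -> consonant phoneme (phonemes so far: 4)
  'o' -> vowel phoneme (phonemes so far: 5)
  'b' -> consonant phoneme (phonemes so far: 6)
Total phonemes: 6

6


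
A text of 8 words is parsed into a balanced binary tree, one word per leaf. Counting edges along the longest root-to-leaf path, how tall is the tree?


In a balanced binary tree with n leaves the deepest leaf is ceil(log2(n)) edges below the root.
log2(8) = 3.0000
ceil(3.0000) = 3
height (edges) = 3

3


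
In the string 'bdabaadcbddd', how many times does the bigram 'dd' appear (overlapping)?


Scanning 'bdabaadcbddd' for bigram 'dd':
  Position 0: 'bd' -> no
  Position 1: 'da' -> no
  Position 2: 'ab' -> no
  Position 3: 'ba' -> no
  Position 4: 'aa' -> no
  Position 5: 'ad' -> no
  Position 6: 'dc' -> no
  Position 7: 'cb' -> no
  Position 8: 'bd' -> no
  Position 9: 'dd' -> MATCH
  Position 10: 'dd' -> MATCH
Total matches: 2

2


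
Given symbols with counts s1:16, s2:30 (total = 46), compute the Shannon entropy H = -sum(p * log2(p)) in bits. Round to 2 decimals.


Computing entropy H = -sum(p_i * log2(p_i)):
  s1: p = 16/46 = 0.3478, -p*log2(p) = 0.5299
  s2: p = 30/46 = 0.6522, -p*log2(p) = 0.4022
H = sum of terms = 0.9321
Rounded to 2 decimals: 0.93

0.93


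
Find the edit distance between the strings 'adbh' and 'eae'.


Building DP table for s1='adbh' (len 4) and s2='eae' (len 3):
       e  a  e
    0  1  2  3
  a 1  1  1  2
  d 2  2  2  2
  b 3  3  3  3
  h 4  4  4  4
Edit distance = dp[4][3] = 4

4


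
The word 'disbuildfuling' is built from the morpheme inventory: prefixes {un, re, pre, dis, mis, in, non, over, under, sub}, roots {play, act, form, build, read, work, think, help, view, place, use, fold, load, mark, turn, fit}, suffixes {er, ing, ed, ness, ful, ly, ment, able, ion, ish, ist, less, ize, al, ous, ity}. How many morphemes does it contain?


Segmenting 'disbuildfuling' against the inventory:
  'dis' -> prefix (morpheme 1)
  'build' -> root (morpheme 2)
  'ful' -> suffix (morpheme 3)
  'ing' -> suffix (morpheme 4)
Total morphemes: 4

4


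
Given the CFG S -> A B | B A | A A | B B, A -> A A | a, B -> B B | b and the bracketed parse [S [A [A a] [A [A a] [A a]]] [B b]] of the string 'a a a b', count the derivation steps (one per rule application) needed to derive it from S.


Every bracketed nonterminal node [X ...] in the tree is produced by exactly one rule application.
Reading the tree off as a leftmost derivation:
  Step 1: S  =>  A B   (applied S -> A B)
  Step 2: A B  =>  A A B   (applied A -> A A)
  Step 3: A A B  =>  a A B   (applied A -> a)
  Step 4: a A B  =>  a A A B   (applied A -> A A)
  Step 5: a A A B  =>  a a A B   (applied A -> a)
  Step 6: a a A B  =>  a a a B   (applied A -> a)
  Step 7: a a a B  =>  a a a b   (applied B -> b)
Final yield: a a a b
Total rewrite steps: 7

7


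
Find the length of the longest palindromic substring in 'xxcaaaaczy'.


Scanning 'xxcaaaaczy' for palindromic substrings.
Substring at positions 2-7: 'caaaac'.
Check: reverse('caaaac') = 'caaaac' -> palindrome confirmed.
Neighbouring characters ('x' / 'z') break symmetry, so it cannot extend further.
No longer palindromic substring exists; longest length = 6

6


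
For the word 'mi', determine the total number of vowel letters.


Scanning each character of 'mi':
  Position 1: 'm' -> consonant (running count: 0)
  Position 2: 'i' -> vowel (running count: 1)
Total vowels: 1

1


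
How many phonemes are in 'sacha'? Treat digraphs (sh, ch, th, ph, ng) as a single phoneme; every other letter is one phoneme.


Parsing 'sacha' greedily, digraphs first:
  's' -> consonant phoneme (phonemes so far: 1)
  'a' -> vowel phoneme (phonemes so far: 2)
  'ch' -> digraph (1 consonant phoneme) (phonemes so far: 3)
  'a' -> vowel phoneme (phonemes so far: 4)
Total phonemes: 4

4


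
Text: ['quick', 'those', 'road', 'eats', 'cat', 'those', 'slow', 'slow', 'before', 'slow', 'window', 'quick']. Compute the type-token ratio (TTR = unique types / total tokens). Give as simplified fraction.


Tokens: 12
Unique types: ('before', 'cat', 'eats', 'quick', 'road', 'slow', 'those', 'window') = 8
TTR = 8/12
Simplify: divide both by 4 -> 2/3
TTR = 2/3

2/3


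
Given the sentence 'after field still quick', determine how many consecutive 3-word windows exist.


Word trigrams from [4] words:
  Trigram 1: (after field still)
  Trigram 2: (field still quick)
Total word trigrams: 4 - 2 = 2

2


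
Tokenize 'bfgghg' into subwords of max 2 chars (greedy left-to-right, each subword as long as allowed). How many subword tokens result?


'bfgghg' has 6 characters.
Chunking with max size 2:
  Chunk 1: 'bf' (positions 0-1)
  Chunk 2: 'gg' (positions 2-3)
  Chunk 3: 'hg' (positions 4-5)
Total chunks: ceil(6 / 2) = 3

3


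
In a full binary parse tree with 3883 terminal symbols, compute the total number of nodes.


Leaf nodes (terminals): 3883
Internal nodes = n - 1 = 3883 - 1 = 3882
Total = leaves + internal = 3883 + 3882 = 7765

7765


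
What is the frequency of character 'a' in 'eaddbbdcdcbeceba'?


Scanning 'eaddbbdcdcbeceba' for 'a':
  Position 1: 'a' -> MATCH (count: 1)
  Position 15: 'a' -> MATCH (count: 2)
Total occurrences of 'a': 2

2


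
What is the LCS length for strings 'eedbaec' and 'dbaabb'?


DP table for LCS of 'eedbaec' and 'dbaabb':
       d  b  a  a  b  b
    0  0  0  0  0  0  0
  e 0  0  0  0  0  0  0
  e 0  0  0  0  0  0  0
  d 0  1  1  1  1  1  1
  b 0  1  2  2  2  2  2
  a 0  1  2  3  3  3  3
  e 0  1  2  3  3  3  3
  c 0  1  2  3  3  3  3
LCS: 'dba'
LCS length = 3

3


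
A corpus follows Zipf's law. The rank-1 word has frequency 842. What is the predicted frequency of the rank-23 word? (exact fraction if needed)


Zipf's law: freq(rank) = f1 / rank
f1 = 842, rank = 23
freq = 842 / 23
GCD(842, 23) = 1
Simplified: 842/23

842/23


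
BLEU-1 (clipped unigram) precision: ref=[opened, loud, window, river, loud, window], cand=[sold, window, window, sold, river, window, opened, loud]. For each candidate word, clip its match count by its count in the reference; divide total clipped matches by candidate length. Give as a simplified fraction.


Reference word counts: {'loud': 2, 'opened': 1, 'river': 1, 'window': 2}
Checking each candidate word (with clipping):
  'sold' -> not in reference -> no match (matches: 0)
  'window' -> in reference (ref count 2, used 1/2) -> match (matches: 1)
  'window' -> in reference (ref count 2, used 2/2) -> match (matches: 2)
  'sold' -> not in reference -> no match (matches: 2)
  'river' -> in reference (ref count 1, used 1/1) -> match (matches: 3)
  'window' -> ref count 2 already used up (2/2) -> clipped, no match (matches: 3)
  'opened' -> in reference (ref count 1, used 1/1) -> match (matches: 4)
  'loud' -> in reference (ref count 2, used 1/2) -> match (matches: 5)
Clipped matches: 5, Candidate length: 8
Precision = 5/8

5/8


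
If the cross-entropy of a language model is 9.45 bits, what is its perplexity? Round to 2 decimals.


Perplexity formula: PP = 2^H
H = 9.45
PP = 2^9.45
Decompose: 2^9.45 = 2^9 * 2^0.45
2^9 = 512, 2^0.45 ~ 1.3660403
PP ~ 512 * 1.3660403 = 699.4126336
Rounded to 2 decimals: 699.41

699.41


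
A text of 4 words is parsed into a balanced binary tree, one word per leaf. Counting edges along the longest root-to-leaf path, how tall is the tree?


In a balanced binary tree with n leaves the deepest leaf is ceil(log2(n)) edges below the root.
log2(4) = 2.0000
ceil(2.0000) = 2
height (edges) = 2

2


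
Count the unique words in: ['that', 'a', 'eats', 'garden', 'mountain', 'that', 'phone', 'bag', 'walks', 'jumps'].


Listing all tokens and tracking unique types:
  Token 1: 'that' -> NEW (unique so far: 1)
  Token 2: 'a' -> NEW (unique so far: 2)
  Token 3: 'eats' -> NEW (unique so far: 3)
  Token 4: 'garden' -> NEW (unique so far: 4)
  Token 5: 'mountain' -> NEW (unique so far: 5)
  Token 6: 'that' -> duplicate (unique so far: 5)
  Token 7: 'phone' -> NEW (unique so far: 6)
  Token 8: 'bag' -> NEW (unique so far: 7)
  Token 9: 'walks' -> NEW (unique so far: 8)
  Token 10: 'jumps' -> NEW (unique so far: 9)
Unique types: ('a', 'bag', 'eats', 'garden', 'jumps', 'mountain', 'phone', 'that', 'walks')
Vocabulary size: 9

9
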